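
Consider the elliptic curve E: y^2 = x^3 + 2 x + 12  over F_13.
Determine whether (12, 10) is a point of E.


Check whether y^2 = x^3 + 2 x + 12 (mod 13) for (x, y) = (12, 10).
LHS: y^2 = 10^2 mod 13 = 9
RHS: x^3 + 2 x + 12 = 12^3 + 2*12 + 12 mod 13 = 9
LHS = RHS

Yes, on the curve


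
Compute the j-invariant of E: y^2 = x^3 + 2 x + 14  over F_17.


Delta = -16(4 a^3 + 27 b^2) mod 17 = 3
-1728 * (4 a)^3 = -1728 * (4*2)^3 mod 17 = 12
j = 12 * 3^(-1) mod 17 = 4

j = 4 (mod 17)


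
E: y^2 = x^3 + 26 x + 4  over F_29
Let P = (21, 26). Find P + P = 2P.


Doubling: s = (3 x1^2 + a) / (2 y1)
s = (3*21^2 + 26) / (2*26) mod 29 = 12
x3 = s^2 - 2 x1 mod 29 = 12^2 - 2*21 = 15
y3 = s (x1 - x3) - y1 mod 29 = 12 * (21 - 15) - 26 = 17

2P = (15, 17)


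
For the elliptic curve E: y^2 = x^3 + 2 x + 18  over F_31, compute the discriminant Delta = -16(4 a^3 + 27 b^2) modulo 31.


4 a^3 + 27 b^2 = 4*2^3 + 27*18^2 = 32 + 8748 = 8780
Delta = -16 * (8780) = -140480
Delta mod 31 = 12

Delta = 12 (mod 31)


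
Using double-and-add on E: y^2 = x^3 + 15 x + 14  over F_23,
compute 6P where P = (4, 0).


k = 6 = 110_2 (binary, LSB first: 011)
Double-and-add from P = (4, 0):
  bit 0 = 0: acc unchanged = O
  bit 1 = 1: acc = O + O = O
  bit 2 = 1: acc = O + O = O

6P = O


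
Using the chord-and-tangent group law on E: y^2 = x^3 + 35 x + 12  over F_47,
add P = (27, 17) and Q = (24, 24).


P != Q, so use the chord formula.
s = (y2 - y1) / (x2 - x1) = (7) / (44) mod 47 = 29
x3 = s^2 - x1 - x2 mod 47 = 29^2 - 27 - 24 = 38
y3 = s (x1 - x3) - y1 mod 47 = 29 * (27 - 38) - 17 = 40

P + Q = (38, 40)


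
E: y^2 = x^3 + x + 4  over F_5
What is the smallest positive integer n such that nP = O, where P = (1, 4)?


Compute successive multiples of P until we hit O:
  1P = (1, 4)
  2P = (2, 3)
  3P = (3, 3)
  4P = (0, 3)
  5P = (0, 2)
  6P = (3, 2)
  7P = (2, 2)
  8P = (1, 1)
  ... (continuing to 9P)
  9P = O

ord(P) = 9


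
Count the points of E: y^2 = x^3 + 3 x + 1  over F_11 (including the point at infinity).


For each x in F_11, count y with y^2 = x^3 + 3 x + 1 mod 11:
  x = 0: RHS = 1, y in [1, 10]  -> 2 point(s)
  x = 1: RHS = 5, y in [4, 7]  -> 2 point(s)
  x = 2: RHS = 4, y in [2, 9]  -> 2 point(s)
  x = 3: RHS = 4, y in [2, 9]  -> 2 point(s)
  x = 4: RHS = 0, y in [0]  -> 1 point(s)
  x = 5: RHS = 9, y in [3, 8]  -> 2 point(s)
  x = 6: RHS = 4, y in [2, 9]  -> 2 point(s)
  x = 8: RHS = 9, y in [3, 8]  -> 2 point(s)
  x = 9: RHS = 9, y in [3, 8]  -> 2 point(s)
Affine points: 17. Add the point at infinity: total = 18.

#E(F_11) = 18


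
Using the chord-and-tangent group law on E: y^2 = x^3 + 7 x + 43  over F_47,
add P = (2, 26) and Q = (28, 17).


P != Q, so use the chord formula.
s = (y2 - y1) / (x2 - x1) = (38) / (26) mod 47 = 34
x3 = s^2 - x1 - x2 mod 47 = 34^2 - 2 - 28 = 45
y3 = s (x1 - x3) - y1 mod 47 = 34 * (2 - 45) - 26 = 16

P + Q = (45, 16)


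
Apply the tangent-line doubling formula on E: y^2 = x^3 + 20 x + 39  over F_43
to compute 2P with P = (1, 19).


Doubling: s = (3 x1^2 + a) / (2 y1)
s = (3*1^2 + 20) / (2*19) mod 43 = 4
x3 = s^2 - 2 x1 mod 43 = 4^2 - 2*1 = 14
y3 = s (x1 - x3) - y1 mod 43 = 4 * (1 - 14) - 19 = 15

2P = (14, 15)


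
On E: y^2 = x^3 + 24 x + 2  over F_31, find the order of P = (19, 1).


Compute successive multiples of P until we hit O:
  1P = (19, 1)
  2P = (21, 8)
  3P = (11, 27)
  4P = (29, 16)
  5P = (24, 7)
  6P = (13, 0)
  7P = (24, 24)
  8P = (29, 15)
  ... (continuing to 12P)
  12P = O

ord(P) = 12


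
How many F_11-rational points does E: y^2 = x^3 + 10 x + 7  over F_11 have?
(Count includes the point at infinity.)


For each x in F_11, count y with y^2 = x^3 + 10 x + 7 mod 11:
  x = 3: RHS = 9, y in [3, 8]  -> 2 point(s)
  x = 4: RHS = 1, y in [1, 10]  -> 2 point(s)
  x = 8: RHS = 5, y in [4, 7]  -> 2 point(s)
  x = 9: RHS = 1, y in [1, 10]  -> 2 point(s)
Affine points: 8. Add the point at infinity: total = 9.

#E(F_11) = 9


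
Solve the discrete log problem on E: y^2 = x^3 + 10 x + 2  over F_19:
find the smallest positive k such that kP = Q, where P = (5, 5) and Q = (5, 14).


Enumerate multiples of P until we hit Q = (5, 14):
  1P = (5, 5)
  2P = (10, 0)
  3P = (5, 14)
Match found at i = 3.

k = 3


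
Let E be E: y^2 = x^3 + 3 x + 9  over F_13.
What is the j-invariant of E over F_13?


Delta = -16(4 a^3 + 27 b^2) mod 13 = 5
-1728 * (4 a)^3 = -1728 * (4*3)^3 mod 13 = 12
j = 12 * 5^(-1) mod 13 = 5

j = 5 (mod 13)


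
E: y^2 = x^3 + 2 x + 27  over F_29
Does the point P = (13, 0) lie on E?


Check whether y^2 = x^3 + 2 x + 27 (mod 29) for (x, y) = (13, 0).
LHS: y^2 = 0^2 mod 29 = 0
RHS: x^3 + 2 x + 27 = 13^3 + 2*13 + 27 mod 29 = 17
LHS != RHS

No, not on the curve


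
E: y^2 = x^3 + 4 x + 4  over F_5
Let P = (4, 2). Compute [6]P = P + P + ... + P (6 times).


k = 6 = 110_2 (binary, LSB first: 011)
Double-and-add from P = (4, 2):
  bit 0 = 0: acc unchanged = O
  bit 1 = 1: acc = O + (1, 2) = (1, 2)
  bit 2 = 1: acc = (1, 2) + (2, 0) = (1, 3)

6P = (1, 3)


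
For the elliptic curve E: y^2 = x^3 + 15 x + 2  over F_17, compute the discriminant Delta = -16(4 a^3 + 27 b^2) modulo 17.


4 a^3 + 27 b^2 = 4*15^3 + 27*2^2 = 13500 + 108 = 13608
Delta = -16 * (13608) = -217728
Delta mod 17 = 8

Delta = 8 (mod 17)


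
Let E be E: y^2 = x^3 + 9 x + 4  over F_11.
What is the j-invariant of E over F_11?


Delta = -16(4 a^3 + 27 b^2) mod 11 = 2
-1728 * (4 a)^3 = -1728 * (4*9)^3 mod 11 = 6
j = 6 * 2^(-1) mod 11 = 3

j = 3 (mod 11)


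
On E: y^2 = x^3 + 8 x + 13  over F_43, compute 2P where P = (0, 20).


Doubling: s = (3 x1^2 + a) / (2 y1)
s = (3*0^2 + 8) / (2*20) mod 43 = 26
x3 = s^2 - 2 x1 mod 43 = 26^2 - 2*0 = 31
y3 = s (x1 - x3) - y1 mod 43 = 26 * (0 - 31) - 20 = 34

2P = (31, 34)


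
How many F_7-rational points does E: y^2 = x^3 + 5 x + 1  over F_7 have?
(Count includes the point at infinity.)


For each x in F_7, count y with y^2 = x^3 + 5 x + 1 mod 7:
  x = 0: RHS = 1, y in [1, 6]  -> 2 point(s)
  x = 1: RHS = 0, y in [0]  -> 1 point(s)
  x = 3: RHS = 1, y in [1, 6]  -> 2 point(s)
  x = 4: RHS = 1, y in [1, 6]  -> 2 point(s)
  x = 5: RHS = 4, y in [2, 5]  -> 2 point(s)
  x = 6: RHS = 2, y in [3, 4]  -> 2 point(s)
Affine points: 11. Add the point at infinity: total = 12.

#E(F_7) = 12


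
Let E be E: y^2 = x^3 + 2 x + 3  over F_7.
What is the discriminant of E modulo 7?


4 a^3 + 27 b^2 = 4*2^3 + 27*3^2 = 32 + 243 = 275
Delta = -16 * (275) = -4400
Delta mod 7 = 3

Delta = 3 (mod 7)


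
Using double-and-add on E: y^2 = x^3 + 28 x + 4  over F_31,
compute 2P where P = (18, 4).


k = 2 = 10_2 (binary, LSB first: 01)
Double-and-add from P = (18, 4):
  bit 0 = 0: acc unchanged = O
  bit 1 = 1: acc = O + (27, 18) = (27, 18)

2P = (27, 18)


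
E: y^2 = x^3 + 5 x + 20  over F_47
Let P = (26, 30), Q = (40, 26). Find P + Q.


P != Q, so use the chord formula.
s = (y2 - y1) / (x2 - x1) = (43) / (14) mod 47 = 40
x3 = s^2 - x1 - x2 mod 47 = 40^2 - 26 - 40 = 30
y3 = s (x1 - x3) - y1 mod 47 = 40 * (26 - 30) - 30 = 45

P + Q = (30, 45)


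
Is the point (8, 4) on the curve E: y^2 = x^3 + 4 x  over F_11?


Check whether y^2 = x^3 + 4 x + 0 (mod 11) for (x, y) = (8, 4).
LHS: y^2 = 4^2 mod 11 = 5
RHS: x^3 + 4 x + 0 = 8^3 + 4*8 + 0 mod 11 = 5
LHS = RHS

Yes, on the curve


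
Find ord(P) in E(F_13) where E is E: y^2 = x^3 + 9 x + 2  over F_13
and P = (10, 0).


Compute successive multiples of P until we hit O:
  1P = (10, 0)
  2P = O

ord(P) = 2


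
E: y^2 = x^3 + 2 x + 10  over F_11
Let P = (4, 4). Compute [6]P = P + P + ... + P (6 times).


k = 6 = 110_2 (binary, LSB first: 011)
Double-and-add from P = (4, 4):
  bit 0 = 0: acc unchanged = O
  bit 1 = 1: acc = O + (7, 2) = (7, 2)
  bit 2 = 1: acc = (7, 2) + (2, 0) = (7, 9)

6P = (7, 9)


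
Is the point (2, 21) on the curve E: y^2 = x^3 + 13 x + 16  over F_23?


Check whether y^2 = x^3 + 13 x + 16 (mod 23) for (x, y) = (2, 21).
LHS: y^2 = 21^2 mod 23 = 4
RHS: x^3 + 13 x + 16 = 2^3 + 13*2 + 16 mod 23 = 4
LHS = RHS

Yes, on the curve


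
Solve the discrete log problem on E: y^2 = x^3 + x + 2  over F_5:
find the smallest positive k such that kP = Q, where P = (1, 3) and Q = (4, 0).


Enumerate multiples of P until we hit Q = (4, 0):
  1P = (1, 3)
  2P = (4, 0)
Match found at i = 2.

k = 2


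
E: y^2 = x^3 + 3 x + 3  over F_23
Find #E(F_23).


For each x in F_23, count y with y^2 = x^3 + 3 x + 3 mod 23:
  x = 0: RHS = 3, y in [7, 16]  -> 2 point(s)
  x = 3: RHS = 16, y in [4, 19]  -> 2 point(s)
  x = 9: RHS = 0, y in [0]  -> 1 point(s)
  x = 13: RHS = 8, y in [10, 13]  -> 2 point(s)
  x = 14: RHS = 6, y in [11, 12]  -> 2 point(s)
  x = 18: RHS = 1, y in [1, 22]  -> 2 point(s)
  x = 20: RHS = 13, y in [6, 17]  -> 2 point(s)
  x = 21: RHS = 12, y in [9, 14]  -> 2 point(s)
Affine points: 15. Add the point at infinity: total = 16.

#E(F_23) = 16


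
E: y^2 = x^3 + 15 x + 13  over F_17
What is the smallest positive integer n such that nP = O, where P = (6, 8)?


Compute successive multiples of P until we hit O:
  1P = (6, 8)
  2P = (4, 1)
  3P = (15, 3)
  4P = (11, 8)
  5P = (0, 9)
  6P = (3, 0)
  7P = (0, 8)
  8P = (11, 9)
  ... (continuing to 12P)
  12P = O

ord(P) = 12


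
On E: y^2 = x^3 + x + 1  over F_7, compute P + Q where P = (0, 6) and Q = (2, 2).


P != Q, so use the chord formula.
s = (y2 - y1) / (x2 - x1) = (3) / (2) mod 7 = 5
x3 = s^2 - x1 - x2 mod 7 = 5^2 - 0 - 2 = 2
y3 = s (x1 - x3) - y1 mod 7 = 5 * (0 - 2) - 6 = 5

P + Q = (2, 5)


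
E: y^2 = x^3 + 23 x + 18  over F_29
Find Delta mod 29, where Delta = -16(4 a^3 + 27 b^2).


4 a^3 + 27 b^2 = 4*23^3 + 27*18^2 = 48668 + 8748 = 57416
Delta = -16 * (57416) = -918656
Delta mod 29 = 6

Delta = 6 (mod 29)


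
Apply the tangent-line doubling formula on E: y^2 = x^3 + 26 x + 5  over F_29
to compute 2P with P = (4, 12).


Doubling: s = (3 x1^2 + a) / (2 y1)
s = (3*4^2 + 26) / (2*12) mod 29 = 20
x3 = s^2 - 2 x1 mod 29 = 20^2 - 2*4 = 15
y3 = s (x1 - x3) - y1 mod 29 = 20 * (4 - 15) - 12 = 0

2P = (15, 0)


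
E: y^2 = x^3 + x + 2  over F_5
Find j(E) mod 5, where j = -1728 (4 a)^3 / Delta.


Delta = -16(4 a^3 + 27 b^2) mod 5 = 3
-1728 * (4 a)^3 = -1728 * (4*1)^3 mod 5 = 3
j = 3 * 3^(-1) mod 5 = 1

j = 1 (mod 5)


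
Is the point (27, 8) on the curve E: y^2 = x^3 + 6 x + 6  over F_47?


Check whether y^2 = x^3 + 6 x + 6 (mod 47) for (x, y) = (27, 8).
LHS: y^2 = 8^2 mod 47 = 17
RHS: x^3 + 6 x + 6 = 27^3 + 6*27 + 6 mod 47 = 17
LHS = RHS

Yes, on the curve


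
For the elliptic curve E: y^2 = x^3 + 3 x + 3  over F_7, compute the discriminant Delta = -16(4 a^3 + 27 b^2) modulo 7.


4 a^3 + 27 b^2 = 4*3^3 + 27*3^2 = 108 + 243 = 351
Delta = -16 * (351) = -5616
Delta mod 7 = 5

Delta = 5 (mod 7)


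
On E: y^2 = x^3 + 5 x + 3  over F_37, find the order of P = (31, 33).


Compute successive multiples of P until we hit O:
  1P = (31, 33)
  2P = (19, 1)
  3P = (27, 27)
  4P = (9, 0)
  5P = (27, 10)
  6P = (19, 36)
  7P = (31, 4)
  8P = O

ord(P) = 8


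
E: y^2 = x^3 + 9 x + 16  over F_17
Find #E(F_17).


For each x in F_17, count y with y^2 = x^3 + 9 x + 16 mod 17:
  x = 0: RHS = 16, y in [4, 13]  -> 2 point(s)
  x = 1: RHS = 9, y in [3, 14]  -> 2 point(s)
  x = 2: RHS = 8, y in [5, 12]  -> 2 point(s)
  x = 3: RHS = 2, y in [6, 11]  -> 2 point(s)
  x = 5: RHS = 16, y in [4, 13]  -> 2 point(s)
  x = 10: RHS = 1, y in [1, 16]  -> 2 point(s)
  x = 11: RHS = 1, y in [1, 16]  -> 2 point(s)
  x = 12: RHS = 16, y in [4, 13]  -> 2 point(s)
  x = 13: RHS = 1, y in [1, 16]  -> 2 point(s)
  x = 14: RHS = 13, y in [8, 9]  -> 2 point(s)
Affine points: 20. Add the point at infinity: total = 21.

#E(F_17) = 21


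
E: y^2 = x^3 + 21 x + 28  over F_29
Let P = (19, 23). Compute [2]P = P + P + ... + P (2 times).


k = 2 = 10_2 (binary, LSB first: 01)
Double-and-add from P = (19, 23):
  bit 0 = 0: acc unchanged = O
  bit 1 = 1: acc = O + (16, 20) = (16, 20)

2P = (16, 20)


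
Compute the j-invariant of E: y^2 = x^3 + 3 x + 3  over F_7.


Delta = -16(4 a^3 + 27 b^2) mod 7 = 5
-1728 * (4 a)^3 = -1728 * (4*3)^3 mod 7 = 6
j = 6 * 5^(-1) mod 7 = 4

j = 4 (mod 7)


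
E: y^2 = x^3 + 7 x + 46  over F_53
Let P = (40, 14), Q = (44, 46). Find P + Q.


P != Q, so use the chord formula.
s = (y2 - y1) / (x2 - x1) = (32) / (4) mod 53 = 8
x3 = s^2 - x1 - x2 mod 53 = 8^2 - 40 - 44 = 33
y3 = s (x1 - x3) - y1 mod 53 = 8 * (40 - 33) - 14 = 42

P + Q = (33, 42)


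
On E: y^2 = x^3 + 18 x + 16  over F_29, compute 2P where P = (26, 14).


Doubling: s = (3 x1^2 + a) / (2 y1)
s = (3*26^2 + 18) / (2*14) mod 29 = 13
x3 = s^2 - 2 x1 mod 29 = 13^2 - 2*26 = 1
y3 = s (x1 - x3) - y1 mod 29 = 13 * (26 - 1) - 14 = 21

2P = (1, 21)


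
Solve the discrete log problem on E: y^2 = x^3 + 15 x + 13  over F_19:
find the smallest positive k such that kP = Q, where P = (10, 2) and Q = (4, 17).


Enumerate multiples of P until we hit Q = (4, 17):
  1P = (10, 2)
  2P = (3, 3)
  3P = (13, 12)
  4P = (5, 2)
  5P = (4, 17)
Match found at i = 5.

k = 5


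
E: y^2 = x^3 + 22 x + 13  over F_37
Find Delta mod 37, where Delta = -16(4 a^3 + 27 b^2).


4 a^3 + 27 b^2 = 4*22^3 + 27*13^2 = 42592 + 4563 = 47155
Delta = -16 * (47155) = -754480
Delta mod 37 = 24

Delta = 24 (mod 37)


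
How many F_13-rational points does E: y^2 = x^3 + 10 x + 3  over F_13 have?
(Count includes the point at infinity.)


For each x in F_13, count y with y^2 = x^3 + 10 x + 3 mod 13:
  x = 0: RHS = 3, y in [4, 9]  -> 2 point(s)
  x = 1: RHS = 1, y in [1, 12]  -> 2 point(s)
  x = 4: RHS = 3, y in [4, 9]  -> 2 point(s)
  x = 5: RHS = 9, y in [3, 10]  -> 2 point(s)
  x = 7: RHS = 0, y in [0]  -> 1 point(s)
  x = 8: RHS = 10, y in [6, 7]  -> 2 point(s)
  x = 9: RHS = 3, y in [4, 9]  -> 2 point(s)
  x = 11: RHS = 1, y in [1, 12]  -> 2 point(s)
Affine points: 15. Add the point at infinity: total = 16.

#E(F_13) = 16


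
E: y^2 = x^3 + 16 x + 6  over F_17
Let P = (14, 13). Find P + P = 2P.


Doubling: s = (3 x1^2 + a) / (2 y1)
s = (3*14^2 + 16) / (2*13) mod 17 = 1
x3 = s^2 - 2 x1 mod 17 = 1^2 - 2*14 = 7
y3 = s (x1 - x3) - y1 mod 17 = 1 * (14 - 7) - 13 = 11

2P = (7, 11)


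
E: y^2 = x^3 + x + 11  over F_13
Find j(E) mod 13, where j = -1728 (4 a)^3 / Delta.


Delta = -16(4 a^3 + 27 b^2) mod 13 = 2
-1728 * (4 a)^3 = -1728 * (4*1)^3 mod 13 = 12
j = 12 * 2^(-1) mod 13 = 6

j = 6 (mod 13)


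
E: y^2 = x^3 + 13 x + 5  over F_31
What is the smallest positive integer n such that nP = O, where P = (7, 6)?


Compute successive multiples of P until we hit O:
  1P = (7, 6)
  2P = (26, 30)
  3P = (2, 15)
  4P = (24, 6)
  5P = (0, 25)
  6P = (1, 22)
  7P = (6, 12)
  8P = (23, 28)
  ... (continuing to 38P)
  38P = O

ord(P) = 38


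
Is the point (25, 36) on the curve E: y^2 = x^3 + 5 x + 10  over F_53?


Check whether y^2 = x^3 + 5 x + 10 (mod 53) for (x, y) = (25, 36).
LHS: y^2 = 36^2 mod 53 = 24
RHS: x^3 + 5 x + 10 = 25^3 + 5*25 + 10 mod 53 = 19
LHS != RHS

No, not on the curve


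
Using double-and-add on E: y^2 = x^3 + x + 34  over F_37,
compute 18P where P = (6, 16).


k = 18 = 10010_2 (binary, LSB first: 01001)
Double-and-add from P = (6, 16):
  bit 0 = 0: acc unchanged = O
  bit 1 = 1: acc = O + (0, 16) = (0, 16)
  bit 2 = 0: acc unchanged = (0, 16)
  bit 3 = 0: acc unchanged = (0, 16)
  bit 4 = 1: acc = (0, 16) + (25, 25) = (1, 31)

18P = (1, 31)


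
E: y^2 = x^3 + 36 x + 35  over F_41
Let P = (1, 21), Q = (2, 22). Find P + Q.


P != Q, so use the chord formula.
s = (y2 - y1) / (x2 - x1) = (1) / (1) mod 41 = 1
x3 = s^2 - x1 - x2 mod 41 = 1^2 - 1 - 2 = 39
y3 = s (x1 - x3) - y1 mod 41 = 1 * (1 - 39) - 21 = 23

P + Q = (39, 23)


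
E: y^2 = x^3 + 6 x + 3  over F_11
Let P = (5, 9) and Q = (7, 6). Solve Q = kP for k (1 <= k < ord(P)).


Enumerate multiples of P until we hit Q = (7, 6):
  1P = (5, 9)
  2P = (2, 10)
  3P = (9, 7)
  4P = (0, 5)
  5P = (4, 5)
  6P = (7, 5)
  7P = (3, 9)
  8P = (3, 2)
  9P = (7, 6)
Match found at i = 9.

k = 9


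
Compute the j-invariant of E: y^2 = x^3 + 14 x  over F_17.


Delta = -16(4 a^3 + 27 b^2) mod 17 = 11
-1728 * (4 a)^3 = -1728 * (4*14)^3 mod 17 = 2
j = 2 * 11^(-1) mod 17 = 11

j = 11 (mod 17)


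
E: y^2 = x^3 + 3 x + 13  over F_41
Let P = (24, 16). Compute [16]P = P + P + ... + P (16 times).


k = 16 = 10000_2 (binary, LSB first: 00001)
Double-and-add from P = (24, 16):
  bit 0 = 0: acc unchanged = O
  bit 1 = 0: acc unchanged = O
  bit 2 = 0: acc unchanged = O
  bit 3 = 0: acc unchanged = O
  bit 4 = 1: acc = O + (3, 34) = (3, 34)

16P = (3, 34)


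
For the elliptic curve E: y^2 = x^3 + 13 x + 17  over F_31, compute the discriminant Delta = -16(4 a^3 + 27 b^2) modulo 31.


4 a^3 + 27 b^2 = 4*13^3 + 27*17^2 = 8788 + 7803 = 16591
Delta = -16 * (16591) = -265456
Delta mod 31 = 28

Delta = 28 (mod 31)


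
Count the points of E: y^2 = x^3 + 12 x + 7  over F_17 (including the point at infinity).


For each x in F_17, count y with y^2 = x^3 + 12 x + 7 mod 17:
  x = 3: RHS = 2, y in [6, 11]  -> 2 point(s)
  x = 4: RHS = 0, y in [0]  -> 1 point(s)
  x = 7: RHS = 9, y in [3, 14]  -> 2 point(s)
  x = 11: RHS = 8, y in [5, 12]  -> 2 point(s)
  x = 12: RHS = 9, y in [3, 14]  -> 2 point(s)
  x = 15: RHS = 9, y in [3, 14]  -> 2 point(s)
Affine points: 11. Add the point at infinity: total = 12.

#E(F_17) = 12


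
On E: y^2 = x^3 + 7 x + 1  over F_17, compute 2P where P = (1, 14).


Doubling: s = (3 x1^2 + a) / (2 y1)
s = (3*1^2 + 7) / (2*14) mod 17 = 4
x3 = s^2 - 2 x1 mod 17 = 4^2 - 2*1 = 14
y3 = s (x1 - x3) - y1 mod 17 = 4 * (1 - 14) - 14 = 2

2P = (14, 2)


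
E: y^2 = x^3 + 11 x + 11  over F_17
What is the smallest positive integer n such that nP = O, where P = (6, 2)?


Compute successive multiples of P until we hit O:
  1P = (6, 2)
  2P = (5, 15)
  3P = (5, 2)
  4P = (6, 15)
  5P = O

ord(P) = 5


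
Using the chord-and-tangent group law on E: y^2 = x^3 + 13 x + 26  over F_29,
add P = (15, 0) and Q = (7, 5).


P != Q, so use the chord formula.
s = (y2 - y1) / (x2 - x1) = (5) / (21) mod 29 = 3
x3 = s^2 - x1 - x2 mod 29 = 3^2 - 15 - 7 = 16
y3 = s (x1 - x3) - y1 mod 29 = 3 * (15 - 16) - 0 = 26

P + Q = (16, 26)


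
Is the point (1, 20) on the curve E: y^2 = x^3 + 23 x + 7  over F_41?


Check whether y^2 = x^3 + 23 x + 7 (mod 41) for (x, y) = (1, 20).
LHS: y^2 = 20^2 mod 41 = 31
RHS: x^3 + 23 x + 7 = 1^3 + 23*1 + 7 mod 41 = 31
LHS = RHS

Yes, on the curve


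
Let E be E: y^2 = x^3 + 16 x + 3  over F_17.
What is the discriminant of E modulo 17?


4 a^3 + 27 b^2 = 4*16^3 + 27*3^2 = 16384 + 243 = 16627
Delta = -16 * (16627) = -266032
Delta mod 17 = 1

Delta = 1 (mod 17)


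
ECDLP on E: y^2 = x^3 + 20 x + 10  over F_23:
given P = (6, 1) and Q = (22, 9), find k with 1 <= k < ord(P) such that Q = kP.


Enumerate multiples of P until we hit Q = (22, 9):
  1P = (6, 1)
  2P = (13, 11)
  3P = (22, 9)
Match found at i = 3.

k = 3


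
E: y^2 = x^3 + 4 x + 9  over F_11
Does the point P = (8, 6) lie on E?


Check whether y^2 = x^3 + 4 x + 9 (mod 11) for (x, y) = (8, 6).
LHS: y^2 = 6^2 mod 11 = 3
RHS: x^3 + 4 x + 9 = 8^3 + 4*8 + 9 mod 11 = 3
LHS = RHS

Yes, on the curve


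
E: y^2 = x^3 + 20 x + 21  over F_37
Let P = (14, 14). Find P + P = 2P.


Doubling: s = (3 x1^2 + a) / (2 y1)
s = (3*14^2 + 20) / (2*14) mod 37 = 27
x3 = s^2 - 2 x1 mod 37 = 27^2 - 2*14 = 35
y3 = s (x1 - x3) - y1 mod 37 = 27 * (14 - 35) - 14 = 11

2P = (35, 11)


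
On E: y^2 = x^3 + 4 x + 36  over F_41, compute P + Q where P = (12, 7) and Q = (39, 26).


P != Q, so use the chord formula.
s = (y2 - y1) / (x2 - x1) = (19) / (27) mod 41 = 25
x3 = s^2 - x1 - x2 mod 41 = 25^2 - 12 - 39 = 0
y3 = s (x1 - x3) - y1 mod 41 = 25 * (12 - 0) - 7 = 6

P + Q = (0, 6)


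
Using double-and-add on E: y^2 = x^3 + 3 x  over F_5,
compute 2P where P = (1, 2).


k = 2 = 10_2 (binary, LSB first: 01)
Double-and-add from P = (1, 2):
  bit 0 = 0: acc unchanged = O
  bit 1 = 1: acc = O + (4, 1) = (4, 1)

2P = (4, 1)


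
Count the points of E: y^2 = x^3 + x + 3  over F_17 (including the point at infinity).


For each x in F_17, count y with y^2 = x^3 + 1 x + 3 mod 17:
  x = 2: RHS = 13, y in [8, 9]  -> 2 point(s)
  x = 3: RHS = 16, y in [4, 13]  -> 2 point(s)
  x = 6: RHS = 4, y in [2, 15]  -> 2 point(s)
  x = 7: RHS = 13, y in [8, 9]  -> 2 point(s)
  x = 8: RHS = 13, y in [8, 9]  -> 2 point(s)
  x = 11: RHS = 2, y in [6, 11]  -> 2 point(s)
  x = 12: RHS = 9, y in [3, 14]  -> 2 point(s)
  x = 16: RHS = 1, y in [1, 16]  -> 2 point(s)
Affine points: 16. Add the point at infinity: total = 17.

#E(F_17) = 17


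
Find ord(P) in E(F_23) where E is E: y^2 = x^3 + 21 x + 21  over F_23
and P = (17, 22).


Compute successive multiples of P until we hit O:
  1P = (17, 22)
  2P = (15, 10)
  3P = (4, 10)
  4P = (20, 0)
  5P = (4, 13)
  6P = (15, 13)
  7P = (17, 1)
  8P = O

ord(P) = 8


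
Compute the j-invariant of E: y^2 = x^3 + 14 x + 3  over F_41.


Delta = -16(4 a^3 + 27 b^2) mod 41 = 35
-1728 * (4 a)^3 = -1728 * (4*14)^3 mod 41 = 4
j = 4 * 35^(-1) mod 41 = 13

j = 13 (mod 41)


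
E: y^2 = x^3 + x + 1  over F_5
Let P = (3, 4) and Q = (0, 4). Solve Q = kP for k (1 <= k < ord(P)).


Enumerate multiples of P until we hit Q = (0, 4):
  1P = (3, 4)
  2P = (0, 4)
Match found at i = 2.

k = 2


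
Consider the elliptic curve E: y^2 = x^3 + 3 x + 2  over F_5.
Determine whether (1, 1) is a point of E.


Check whether y^2 = x^3 + 3 x + 2 (mod 5) for (x, y) = (1, 1).
LHS: y^2 = 1^2 mod 5 = 1
RHS: x^3 + 3 x + 2 = 1^3 + 3*1 + 2 mod 5 = 1
LHS = RHS

Yes, on the curve


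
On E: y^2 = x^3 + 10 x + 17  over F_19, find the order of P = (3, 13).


Compute successive multiples of P until we hit O:
  1P = (3, 13)
  2P = (1, 3)
  3P = (2, 11)
  4P = (18, 14)
  5P = (4, 11)
  6P = (16, 13)
  7P = (0, 6)
  8P = (13, 8)
  ... (continuing to 20P)
  20P = O

ord(P) = 20


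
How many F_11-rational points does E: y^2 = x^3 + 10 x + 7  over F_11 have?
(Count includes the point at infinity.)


For each x in F_11, count y with y^2 = x^3 + 10 x + 7 mod 11:
  x = 3: RHS = 9, y in [3, 8]  -> 2 point(s)
  x = 4: RHS = 1, y in [1, 10]  -> 2 point(s)
  x = 8: RHS = 5, y in [4, 7]  -> 2 point(s)
  x = 9: RHS = 1, y in [1, 10]  -> 2 point(s)
Affine points: 8. Add the point at infinity: total = 9.

#E(F_11) = 9


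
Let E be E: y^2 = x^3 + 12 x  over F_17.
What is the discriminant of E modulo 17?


4 a^3 + 27 b^2 = 4*12^3 + 27*0^2 = 6912 + 0 = 6912
Delta = -16 * (6912) = -110592
Delta mod 17 = 10

Delta = 10 (mod 17)


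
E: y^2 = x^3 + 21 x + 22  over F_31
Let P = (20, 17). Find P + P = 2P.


Doubling: s = (3 x1^2 + a) / (2 y1)
s = (3*20^2 + 21) / (2*17) mod 31 = 4
x3 = s^2 - 2 x1 mod 31 = 4^2 - 2*20 = 7
y3 = s (x1 - x3) - y1 mod 31 = 4 * (20 - 7) - 17 = 4

2P = (7, 4)


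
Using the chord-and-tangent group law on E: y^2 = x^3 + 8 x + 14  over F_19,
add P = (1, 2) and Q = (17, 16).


P != Q, so use the chord formula.
s = (y2 - y1) / (x2 - x1) = (14) / (16) mod 19 = 8
x3 = s^2 - x1 - x2 mod 19 = 8^2 - 1 - 17 = 8
y3 = s (x1 - x3) - y1 mod 19 = 8 * (1 - 8) - 2 = 18

P + Q = (8, 18)


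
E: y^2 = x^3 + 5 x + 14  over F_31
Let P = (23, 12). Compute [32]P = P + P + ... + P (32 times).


k = 32 = 100000_2 (binary, LSB first: 000001)
Double-and-add from P = (23, 12):
  bit 0 = 0: acc unchanged = O
  bit 1 = 0: acc unchanged = O
  bit 2 = 0: acc unchanged = O
  bit 3 = 0: acc unchanged = O
  bit 4 = 0: acc unchanged = O
  bit 5 = 1: acc = O + (8, 15) = (8, 15)

32P = (8, 15)


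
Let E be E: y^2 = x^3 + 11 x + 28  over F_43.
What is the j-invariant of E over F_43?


Delta = -16(4 a^3 + 27 b^2) mod 43 = 22
-1728 * (4 a)^3 = -1728 * (4*11)^3 mod 43 = 35
j = 35 * 22^(-1) mod 43 = 27

j = 27 (mod 43)


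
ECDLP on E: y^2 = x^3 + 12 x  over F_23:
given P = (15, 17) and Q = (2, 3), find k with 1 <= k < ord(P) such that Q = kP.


Enumerate multiples of P until we hit Q = (2, 3):
  1P = (15, 17)
  2P = (6, 14)
  3P = (20, 12)
  4P = (12, 3)
  5P = (5, 22)
  6P = (9, 3)
  7P = (7, 17)
  8P = (1, 6)
  9P = (19, 16)
  10P = (2, 20)
  11P = (10, 19)
  12P = (0, 0)
  13P = (10, 4)
  14P = (2, 3)
Match found at i = 14.

k = 14


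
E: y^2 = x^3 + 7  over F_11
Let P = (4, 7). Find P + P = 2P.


Doubling: s = (3 x1^2 + a) / (2 y1)
s = (3*4^2 + 0) / (2*7) mod 11 = 5
x3 = s^2 - 2 x1 mod 11 = 5^2 - 2*4 = 6
y3 = s (x1 - x3) - y1 mod 11 = 5 * (4 - 6) - 7 = 5

2P = (6, 5)


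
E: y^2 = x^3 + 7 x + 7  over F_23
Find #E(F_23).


For each x in F_23, count y with y^2 = x^3 + 7 x + 7 mod 23:
  x = 2: RHS = 6, y in [11, 12]  -> 2 point(s)
  x = 3: RHS = 9, y in [3, 20]  -> 2 point(s)
  x = 5: RHS = 6, y in [11, 12]  -> 2 point(s)
  x = 6: RHS = 12, y in [9, 14]  -> 2 point(s)
  x = 7: RHS = 8, y in [10, 13]  -> 2 point(s)
  x = 8: RHS = 0, y in [0]  -> 1 point(s)
  x = 11: RHS = 12, y in [9, 14]  -> 2 point(s)
  x = 12: RHS = 2, y in [5, 18]  -> 2 point(s)
  x = 13: RHS = 18, y in [8, 15]  -> 2 point(s)
  x = 16: RHS = 6, y in [11, 12]  -> 2 point(s)
  x = 17: RHS = 2, y in [5, 18]  -> 2 point(s)
  x = 18: RHS = 8, y in [10, 13]  -> 2 point(s)
  x = 21: RHS = 8, y in [10, 13]  -> 2 point(s)
Affine points: 25. Add the point at infinity: total = 26.

#E(F_23) = 26


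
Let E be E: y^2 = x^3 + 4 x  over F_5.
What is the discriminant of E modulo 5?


4 a^3 + 27 b^2 = 4*4^3 + 27*0^2 = 256 + 0 = 256
Delta = -16 * (256) = -4096
Delta mod 5 = 4

Delta = 4 (mod 5)


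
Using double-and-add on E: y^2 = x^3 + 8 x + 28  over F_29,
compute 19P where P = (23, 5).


k = 19 = 10011_2 (binary, LSB first: 11001)
Double-and-add from P = (23, 5):
  bit 0 = 1: acc = O + (23, 5) = (23, 5)
  bit 1 = 1: acc = (23, 5) + (12, 24) = (14, 19)
  bit 2 = 0: acc unchanged = (14, 19)
  bit 3 = 0: acc unchanged = (14, 19)
  bit 4 = 1: acc = (14, 19) + (13, 3) = (26, 21)

19P = (26, 21)


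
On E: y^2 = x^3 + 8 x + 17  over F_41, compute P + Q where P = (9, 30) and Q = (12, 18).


P != Q, so use the chord formula.
s = (y2 - y1) / (x2 - x1) = (29) / (3) mod 41 = 37
x3 = s^2 - x1 - x2 mod 41 = 37^2 - 9 - 12 = 36
y3 = s (x1 - x3) - y1 mod 41 = 37 * (9 - 36) - 30 = 37

P + Q = (36, 37)


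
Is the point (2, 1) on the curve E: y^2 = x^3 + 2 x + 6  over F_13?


Check whether y^2 = x^3 + 2 x + 6 (mod 13) for (x, y) = (2, 1).
LHS: y^2 = 1^2 mod 13 = 1
RHS: x^3 + 2 x + 6 = 2^3 + 2*2 + 6 mod 13 = 5
LHS != RHS

No, not on the curve


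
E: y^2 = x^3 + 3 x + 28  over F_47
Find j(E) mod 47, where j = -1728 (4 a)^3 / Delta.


Delta = -16(4 a^3 + 27 b^2) mod 47 = 5
-1728 * (4 a)^3 = -1728 * (4*3)^3 mod 47 = 20
j = 20 * 5^(-1) mod 47 = 4

j = 4 (mod 47)


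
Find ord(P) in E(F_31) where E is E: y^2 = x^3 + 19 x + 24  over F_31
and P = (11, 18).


Compute successive multiples of P until we hit O:
  1P = (11, 18)
  2P = (13, 9)
  3P = (4, 28)
  4P = (25, 2)
  5P = (2, 16)
  6P = (28, 23)
  7P = (10, 6)
  8P = (30, 2)
  ... (continuing to 25P)
  25P = O

ord(P) = 25


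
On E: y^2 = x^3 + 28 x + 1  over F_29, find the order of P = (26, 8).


Compute successive multiples of P until we hit O:
  1P = (26, 8)
  2P = (10, 18)
  3P = (2, 6)
  4P = (0, 28)
  5P = (12, 8)
  6P = (20, 21)
  7P = (3, 5)
  8P = (22, 19)
  ... (continuing to 37P)
  37P = O

ord(P) = 37


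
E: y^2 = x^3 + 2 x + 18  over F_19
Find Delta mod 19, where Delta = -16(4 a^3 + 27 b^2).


4 a^3 + 27 b^2 = 4*2^3 + 27*18^2 = 32 + 8748 = 8780
Delta = -16 * (8780) = -140480
Delta mod 19 = 6

Delta = 6 (mod 19)


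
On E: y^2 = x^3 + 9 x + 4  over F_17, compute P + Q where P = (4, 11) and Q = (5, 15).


P != Q, so use the chord formula.
s = (y2 - y1) / (x2 - x1) = (4) / (1) mod 17 = 4
x3 = s^2 - x1 - x2 mod 17 = 4^2 - 4 - 5 = 7
y3 = s (x1 - x3) - y1 mod 17 = 4 * (4 - 7) - 11 = 11

P + Q = (7, 11)


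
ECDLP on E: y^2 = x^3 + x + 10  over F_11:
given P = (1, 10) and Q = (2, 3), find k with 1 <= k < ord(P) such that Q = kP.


Enumerate multiples of P until we hit Q = (2, 3):
  1P = (1, 10)
  2P = (2, 3)
Match found at i = 2.

k = 2


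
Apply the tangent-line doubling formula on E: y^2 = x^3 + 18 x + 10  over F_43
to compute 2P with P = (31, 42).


Doubling: s = (3 x1^2 + a) / (2 y1)
s = (3*31^2 + 18) / (2*42) mod 43 = 33
x3 = s^2 - 2 x1 mod 43 = 33^2 - 2*31 = 38
y3 = s (x1 - x3) - y1 mod 43 = 33 * (31 - 38) - 42 = 28

2P = (38, 28)


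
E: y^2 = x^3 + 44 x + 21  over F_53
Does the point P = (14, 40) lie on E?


Check whether y^2 = x^3 + 44 x + 21 (mod 53) for (x, y) = (14, 40).
LHS: y^2 = 40^2 mod 53 = 10
RHS: x^3 + 44 x + 21 = 14^3 + 44*14 + 21 mod 53 = 42
LHS != RHS

No, not on the curve


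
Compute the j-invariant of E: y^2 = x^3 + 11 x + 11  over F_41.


Delta = -16(4 a^3 + 27 b^2) mod 41 = 17
-1728 * (4 a)^3 = -1728 * (4*11)^3 mod 41 = 2
j = 2 * 17^(-1) mod 41 = 17

j = 17 (mod 41)


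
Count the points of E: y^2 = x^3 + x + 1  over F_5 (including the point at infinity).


For each x in F_5, count y with y^2 = x^3 + 1 x + 1 mod 5:
  x = 0: RHS = 1, y in [1, 4]  -> 2 point(s)
  x = 2: RHS = 1, y in [1, 4]  -> 2 point(s)
  x = 3: RHS = 1, y in [1, 4]  -> 2 point(s)
  x = 4: RHS = 4, y in [2, 3]  -> 2 point(s)
Affine points: 8. Add the point at infinity: total = 9.

#E(F_5) = 9


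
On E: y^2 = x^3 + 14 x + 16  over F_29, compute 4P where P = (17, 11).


k = 4 = 100_2 (binary, LSB first: 001)
Double-and-add from P = (17, 11):
  bit 0 = 0: acc unchanged = O
  bit 1 = 0: acc unchanged = O
  bit 2 = 1: acc = O + (17, 11) = (17, 11)

4P = (17, 11)


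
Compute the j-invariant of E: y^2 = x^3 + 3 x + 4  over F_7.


Delta = -16(4 a^3 + 27 b^2) mod 7 = 5
-1728 * (4 a)^3 = -1728 * (4*3)^3 mod 7 = 6
j = 6 * 5^(-1) mod 7 = 4

j = 4 (mod 7)


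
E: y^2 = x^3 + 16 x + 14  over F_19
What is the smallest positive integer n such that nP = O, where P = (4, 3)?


Compute successive multiples of P until we hit O:
  1P = (4, 3)
  2P = (15, 0)
  3P = (4, 16)
  4P = O

ord(P) = 4


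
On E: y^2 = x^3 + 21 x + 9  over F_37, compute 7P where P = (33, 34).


k = 7 = 111_2 (binary, LSB first: 111)
Double-and-add from P = (33, 34):
  bit 0 = 1: acc = O + (33, 34) = (33, 34)
  bit 1 = 1: acc = (33, 34) + (20, 20) = (18, 22)
  bit 2 = 1: acc = (18, 22) + (34, 17) = (26, 36)

7P = (26, 36)


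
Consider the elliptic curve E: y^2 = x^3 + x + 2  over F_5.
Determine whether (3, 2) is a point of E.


Check whether y^2 = x^3 + 1 x + 2 (mod 5) for (x, y) = (3, 2).
LHS: y^2 = 2^2 mod 5 = 4
RHS: x^3 + 1 x + 2 = 3^3 + 1*3 + 2 mod 5 = 2
LHS != RHS

No, not on the curve


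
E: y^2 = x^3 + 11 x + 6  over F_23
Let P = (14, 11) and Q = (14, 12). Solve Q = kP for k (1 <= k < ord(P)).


Enumerate multiples of P until we hit Q = (14, 12):
  1P = (14, 11)
  2P = (19, 17)
  3P = (8, 10)
  4P = (17, 0)
  5P = (8, 13)
  6P = (19, 6)
  7P = (14, 12)
Match found at i = 7.

k = 7


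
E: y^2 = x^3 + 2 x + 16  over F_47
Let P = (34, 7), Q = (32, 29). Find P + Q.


P != Q, so use the chord formula.
s = (y2 - y1) / (x2 - x1) = (22) / (45) mod 47 = 36
x3 = s^2 - x1 - x2 mod 47 = 36^2 - 34 - 32 = 8
y3 = s (x1 - x3) - y1 mod 47 = 36 * (34 - 8) - 7 = 36

P + Q = (8, 36)


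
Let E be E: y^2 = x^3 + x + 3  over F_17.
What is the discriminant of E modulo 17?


4 a^3 + 27 b^2 = 4*1^3 + 27*3^2 = 4 + 243 = 247
Delta = -16 * (247) = -3952
Delta mod 17 = 9

Delta = 9 (mod 17)


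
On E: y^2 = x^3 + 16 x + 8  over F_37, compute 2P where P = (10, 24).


Doubling: s = (3 x1^2 + a) / (2 y1)
s = (3*10^2 + 16) / (2*24) mod 37 = 22
x3 = s^2 - 2 x1 mod 37 = 22^2 - 2*10 = 20
y3 = s (x1 - x3) - y1 mod 37 = 22 * (10 - 20) - 24 = 15

2P = (20, 15)


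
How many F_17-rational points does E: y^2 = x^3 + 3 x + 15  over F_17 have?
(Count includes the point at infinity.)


For each x in F_17, count y with y^2 = x^3 + 3 x + 15 mod 17:
  x = 0: RHS = 15, y in [7, 10]  -> 2 point(s)
  x = 1: RHS = 2, y in [6, 11]  -> 2 point(s)
  x = 3: RHS = 0, y in [0]  -> 1 point(s)
  x = 5: RHS = 2, y in [6, 11]  -> 2 point(s)
  x = 10: RHS = 8, y in [5, 12]  -> 2 point(s)
  x = 11: RHS = 2, y in [6, 11]  -> 2 point(s)
  x = 14: RHS = 13, y in [8, 9]  -> 2 point(s)
  x = 15: RHS = 1, y in [1, 16]  -> 2 point(s)
Affine points: 15. Add the point at infinity: total = 16.

#E(F_17) = 16


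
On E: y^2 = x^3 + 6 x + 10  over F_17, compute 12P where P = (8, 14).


k = 12 = 1100_2 (binary, LSB first: 0011)
Double-and-add from P = (8, 14):
  bit 0 = 0: acc unchanged = O
  bit 1 = 0: acc unchanged = O
  bit 2 = 1: acc = O + (14, 13) = (14, 13)
  bit 3 = 1: acc = (14, 13) + (10, 13) = (10, 4)

12P = (10, 4)


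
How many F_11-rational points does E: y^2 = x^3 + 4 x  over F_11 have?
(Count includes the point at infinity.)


For each x in F_11, count y with y^2 = x^3 + 4 x + 0 mod 11:
  x = 0: RHS = 0, y in [0]  -> 1 point(s)
  x = 1: RHS = 5, y in [4, 7]  -> 2 point(s)
  x = 2: RHS = 5, y in [4, 7]  -> 2 point(s)
  x = 4: RHS = 3, y in [5, 6]  -> 2 point(s)
  x = 6: RHS = 9, y in [3, 8]  -> 2 point(s)
  x = 8: RHS = 5, y in [4, 7]  -> 2 point(s)
Affine points: 11. Add the point at infinity: total = 12.

#E(F_11) = 12


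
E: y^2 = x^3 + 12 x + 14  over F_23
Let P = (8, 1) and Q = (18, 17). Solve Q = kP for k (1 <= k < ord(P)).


Enumerate multiples of P until we hit Q = (18, 17):
  1P = (8, 1)
  2P = (15, 21)
  3P = (3, 10)
  4P = (18, 17)
Match found at i = 4.

k = 4


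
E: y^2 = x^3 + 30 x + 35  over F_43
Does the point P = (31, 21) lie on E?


Check whether y^2 = x^3 + 30 x + 35 (mod 43) for (x, y) = (31, 21).
LHS: y^2 = 21^2 mod 43 = 11
RHS: x^3 + 30 x + 35 = 31^3 + 30*31 + 35 mod 43 = 11
LHS = RHS

Yes, on the curve


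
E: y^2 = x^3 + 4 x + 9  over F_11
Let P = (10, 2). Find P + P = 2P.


Doubling: s = (3 x1^2 + a) / (2 y1)
s = (3*10^2 + 4) / (2*2) mod 11 = 10
x3 = s^2 - 2 x1 mod 11 = 10^2 - 2*10 = 3
y3 = s (x1 - x3) - y1 mod 11 = 10 * (10 - 3) - 2 = 2

2P = (3, 2)


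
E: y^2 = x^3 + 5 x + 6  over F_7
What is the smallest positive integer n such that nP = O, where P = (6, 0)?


Compute successive multiples of P until we hit O:
  1P = (6, 0)
  2P = O

ord(P) = 2


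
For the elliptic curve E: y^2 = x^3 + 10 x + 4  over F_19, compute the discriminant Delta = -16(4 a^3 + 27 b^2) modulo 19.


4 a^3 + 27 b^2 = 4*10^3 + 27*4^2 = 4000 + 432 = 4432
Delta = -16 * (4432) = -70912
Delta mod 19 = 15

Delta = 15 (mod 19)


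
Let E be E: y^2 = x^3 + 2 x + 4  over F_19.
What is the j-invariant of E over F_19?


Delta = -16(4 a^3 + 27 b^2) mod 19 = 5
-1728 * (4 a)^3 = -1728 * (4*2)^3 mod 19 = 18
j = 18 * 5^(-1) mod 19 = 15

j = 15 (mod 19)


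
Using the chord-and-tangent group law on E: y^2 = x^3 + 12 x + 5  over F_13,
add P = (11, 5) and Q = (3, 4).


P != Q, so use the chord formula.
s = (y2 - y1) / (x2 - x1) = (12) / (5) mod 13 = 5
x3 = s^2 - x1 - x2 mod 13 = 5^2 - 11 - 3 = 11
y3 = s (x1 - x3) - y1 mod 13 = 5 * (11 - 11) - 5 = 8

P + Q = (11, 8)


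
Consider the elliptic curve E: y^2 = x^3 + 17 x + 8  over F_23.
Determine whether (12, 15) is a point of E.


Check whether y^2 = x^3 + 17 x + 8 (mod 23) for (x, y) = (12, 15).
LHS: y^2 = 15^2 mod 23 = 18
RHS: x^3 + 17 x + 8 = 12^3 + 17*12 + 8 mod 23 = 8
LHS != RHS

No, not on the curve


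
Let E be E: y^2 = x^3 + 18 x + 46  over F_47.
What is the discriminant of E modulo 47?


4 a^3 + 27 b^2 = 4*18^3 + 27*46^2 = 23328 + 57132 = 80460
Delta = -16 * (80460) = -1287360
Delta mod 47 = 17

Delta = 17 (mod 47)


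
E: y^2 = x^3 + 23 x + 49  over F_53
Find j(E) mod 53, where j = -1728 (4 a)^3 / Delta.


Delta = -16(4 a^3 + 27 b^2) mod 53 = 19
-1728 * (4 a)^3 = -1728 * (4*23)^3 mod 53 = 40
j = 40 * 19^(-1) mod 53 = 30

j = 30 (mod 53)


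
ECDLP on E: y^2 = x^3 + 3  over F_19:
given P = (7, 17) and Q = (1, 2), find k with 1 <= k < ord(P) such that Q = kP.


Enumerate multiples of P until we hit Q = (1, 2):
  1P = (7, 17)
  2P = (3, 7)
  3P = (1, 17)
  4P = (11, 2)
  5P = (2, 7)
  6P = (14, 7)
  7P = (14, 12)
  8P = (2, 12)
  9P = (11, 17)
  10P = (1, 2)
Match found at i = 10.

k = 10


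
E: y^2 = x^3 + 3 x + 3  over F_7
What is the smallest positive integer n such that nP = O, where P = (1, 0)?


Compute successive multiples of P until we hit O:
  1P = (1, 0)
  2P = O

ord(P) = 2


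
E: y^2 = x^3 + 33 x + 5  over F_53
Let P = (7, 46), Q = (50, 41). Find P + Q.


P != Q, so use the chord formula.
s = (y2 - y1) / (x2 - x1) = (48) / (43) mod 53 = 27
x3 = s^2 - x1 - x2 mod 53 = 27^2 - 7 - 50 = 36
y3 = s (x1 - x3) - y1 mod 53 = 27 * (7 - 36) - 46 = 19

P + Q = (36, 19)


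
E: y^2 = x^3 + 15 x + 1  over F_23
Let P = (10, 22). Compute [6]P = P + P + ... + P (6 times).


k = 6 = 110_2 (binary, LSB first: 011)
Double-and-add from P = (10, 22):
  bit 0 = 0: acc unchanged = O
  bit 1 = 1: acc = O + (21, 20) = (21, 20)
  bit 2 = 1: acc = (21, 20) + (7, 9) = (7, 14)

6P = (7, 14)


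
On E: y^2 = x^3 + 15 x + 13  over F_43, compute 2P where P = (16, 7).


Doubling: s = (3 x1^2 + a) / (2 y1)
s = (3*16^2 + 15) / (2*7) mod 43 = 16
x3 = s^2 - 2 x1 mod 43 = 16^2 - 2*16 = 9
y3 = s (x1 - x3) - y1 mod 43 = 16 * (16 - 9) - 7 = 19

2P = (9, 19)


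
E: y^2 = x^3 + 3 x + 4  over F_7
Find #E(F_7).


For each x in F_7, count y with y^2 = x^3 + 3 x + 4 mod 7:
  x = 0: RHS = 4, y in [2, 5]  -> 2 point(s)
  x = 1: RHS = 1, y in [1, 6]  -> 2 point(s)
  x = 2: RHS = 4, y in [2, 5]  -> 2 point(s)
  x = 5: RHS = 4, y in [2, 5]  -> 2 point(s)
  x = 6: RHS = 0, y in [0]  -> 1 point(s)
Affine points: 9. Add the point at infinity: total = 10.

#E(F_7) = 10


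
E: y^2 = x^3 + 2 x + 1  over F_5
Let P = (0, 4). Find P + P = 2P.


Doubling: s = (3 x1^2 + a) / (2 y1)
s = (3*0^2 + 2) / (2*4) mod 5 = 4
x3 = s^2 - 2 x1 mod 5 = 4^2 - 2*0 = 1
y3 = s (x1 - x3) - y1 mod 5 = 4 * (0 - 1) - 4 = 2

2P = (1, 2)


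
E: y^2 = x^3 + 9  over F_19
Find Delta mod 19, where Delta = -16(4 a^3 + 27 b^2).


4 a^3 + 27 b^2 = 4*0^3 + 27*9^2 = 0 + 2187 = 2187
Delta = -16 * (2187) = -34992
Delta mod 19 = 6

Delta = 6 (mod 19)


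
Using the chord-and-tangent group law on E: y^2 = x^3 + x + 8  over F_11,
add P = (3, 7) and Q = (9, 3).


P != Q, so use the chord formula.
s = (y2 - y1) / (x2 - x1) = (7) / (6) mod 11 = 3
x3 = s^2 - x1 - x2 mod 11 = 3^2 - 3 - 9 = 8
y3 = s (x1 - x3) - y1 mod 11 = 3 * (3 - 8) - 7 = 0

P + Q = (8, 0)


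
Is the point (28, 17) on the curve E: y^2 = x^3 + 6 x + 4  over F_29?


Check whether y^2 = x^3 + 6 x + 4 (mod 29) for (x, y) = (28, 17).
LHS: y^2 = 17^2 mod 29 = 28
RHS: x^3 + 6 x + 4 = 28^3 + 6*28 + 4 mod 29 = 26
LHS != RHS

No, not on the curve


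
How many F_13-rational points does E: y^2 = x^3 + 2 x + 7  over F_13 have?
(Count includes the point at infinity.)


For each x in F_13, count y with y^2 = x^3 + 2 x + 7 mod 13:
  x = 1: RHS = 10, y in [6, 7]  -> 2 point(s)
  x = 3: RHS = 1, y in [1, 12]  -> 2 point(s)
  x = 4: RHS = 1, y in [1, 12]  -> 2 point(s)
  x = 5: RHS = 12, y in [5, 8]  -> 2 point(s)
  x = 6: RHS = 1, y in [1, 12]  -> 2 point(s)
  x = 7: RHS = 0, y in [0]  -> 1 point(s)
  x = 9: RHS = 0, y in [0]  -> 1 point(s)
  x = 10: RHS = 0, y in [0]  -> 1 point(s)
  x = 12: RHS = 4, y in [2, 11]  -> 2 point(s)
Affine points: 15. Add the point at infinity: total = 16.

#E(F_13) = 16


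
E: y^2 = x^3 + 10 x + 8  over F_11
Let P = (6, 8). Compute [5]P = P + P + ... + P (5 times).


k = 5 = 101_2 (binary, LSB first: 101)
Double-and-add from P = (6, 8):
  bit 0 = 1: acc = O + (6, 8) = (6, 8)
  bit 1 = 0: acc unchanged = (6, 8)
  bit 2 = 1: acc = (6, 8) + (7, 6) = (2, 6)

5P = (2, 6)


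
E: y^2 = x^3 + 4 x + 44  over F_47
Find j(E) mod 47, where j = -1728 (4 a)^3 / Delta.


Delta = -16(4 a^3 + 27 b^2) mod 47 = 6
-1728 * (4 a)^3 = -1728 * (4*4)^3 mod 47 = 30
j = 30 * 6^(-1) mod 47 = 5

j = 5 (mod 47)


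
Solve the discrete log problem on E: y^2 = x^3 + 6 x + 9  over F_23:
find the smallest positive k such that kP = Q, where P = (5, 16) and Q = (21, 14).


Enumerate multiples of P until we hit Q = (21, 14):
  1P = (5, 16)
  2P = (2, 11)
  3P = (6, 13)
  4P = (21, 9)
  5P = (21, 14)
Match found at i = 5.

k = 5
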